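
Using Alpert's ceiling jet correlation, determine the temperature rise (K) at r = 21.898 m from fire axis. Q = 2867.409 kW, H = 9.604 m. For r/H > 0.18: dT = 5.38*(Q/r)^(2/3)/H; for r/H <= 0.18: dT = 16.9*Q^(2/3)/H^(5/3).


r/H = 21.898 / 9.604 = 2.2801
r/H > 0.18, so dT = 5.38*(Q/r)^(2/3)/H
Q/r = 130.94
(Q/r)^(2/3) = 25.786
dT = 5.38 * 25.786 / 9.604 = 14.445 K

14.445 K


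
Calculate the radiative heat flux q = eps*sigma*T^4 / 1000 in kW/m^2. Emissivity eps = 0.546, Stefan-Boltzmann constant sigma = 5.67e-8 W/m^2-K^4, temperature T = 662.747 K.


T^4 = 1.9293e+11
q = 0.546 * 5.67e-8 * 1.9293e+11 / 1000 = 5.9726 kW/m^2

5.9726 kW/m^2


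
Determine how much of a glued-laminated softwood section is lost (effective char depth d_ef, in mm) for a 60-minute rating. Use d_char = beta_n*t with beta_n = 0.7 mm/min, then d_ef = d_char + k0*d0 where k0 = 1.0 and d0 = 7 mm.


d_char = 0.7 * 60 = 42 mm
d_ef = 42 + 1.0*7 = 49 mm

49 mm


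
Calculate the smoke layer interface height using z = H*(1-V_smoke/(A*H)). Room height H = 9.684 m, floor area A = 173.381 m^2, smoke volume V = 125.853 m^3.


V/(A*H) = 0.074956
1 - 0.074956 = 0.92504
z = 9.684 * 0.92504 = 8.9581 m

8.9581 m


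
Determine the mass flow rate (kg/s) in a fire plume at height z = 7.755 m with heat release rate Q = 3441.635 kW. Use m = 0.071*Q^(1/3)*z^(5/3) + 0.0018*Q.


Q^(1/3) = 15.098
z^(5/3) = 30.383
First term = 0.071 * 15.098 * 30.383 = 32.570
Second term = 0.0018 * 3441.635 = 6.1949
m = 38.765 kg/s

38.765 kg/s


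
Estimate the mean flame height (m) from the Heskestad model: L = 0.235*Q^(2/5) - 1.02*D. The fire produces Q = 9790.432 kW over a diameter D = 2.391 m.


Q^(2/5) = 39.475
0.235 * Q^(2/5) = 9.2766
1.02 * D = 2.4388
L = 6.8378 m

6.8378 m


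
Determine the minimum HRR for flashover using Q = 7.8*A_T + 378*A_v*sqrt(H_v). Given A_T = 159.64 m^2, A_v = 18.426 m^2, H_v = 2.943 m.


7.8*A_T = 1245.192
sqrt(H_v) = 1.7155
378*A_v*sqrt(H_v) = 11949
Q = 1245.192 + 11949 = 13194 kW

13194 kW


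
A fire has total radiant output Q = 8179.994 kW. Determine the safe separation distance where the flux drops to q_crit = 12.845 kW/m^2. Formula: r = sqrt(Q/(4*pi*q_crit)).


4*pi*q_crit = 161.42
Q/(4*pi*q_crit) = 50.677
r = sqrt(50.677) = 7.1188 m

7.1188 m


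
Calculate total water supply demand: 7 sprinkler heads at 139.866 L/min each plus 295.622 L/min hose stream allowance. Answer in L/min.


Sprinkler demand = 7 * 139.866 = 979.062 L/min
Total = 979.062 + 295.622 = 1274.684 L/min

1274.684 L/min


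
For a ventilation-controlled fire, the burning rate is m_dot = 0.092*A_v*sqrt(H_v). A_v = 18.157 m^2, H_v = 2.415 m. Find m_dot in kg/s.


sqrt(H_v) = 1.5540
m_dot = 0.092 * 18.157 * 1.5540 = 2.5959 kg/s

2.5959 kg/s


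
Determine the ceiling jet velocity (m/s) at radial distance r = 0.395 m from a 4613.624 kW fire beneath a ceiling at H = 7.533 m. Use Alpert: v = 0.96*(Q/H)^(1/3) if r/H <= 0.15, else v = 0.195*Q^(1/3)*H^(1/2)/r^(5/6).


r/H = 0.395 / 7.533 = 0.052436
r/H <= 0.15, so v = 0.96*(Q/H)^(1/3)
Q/H = 612.46
(Q/H)^(1/3) = 8.4923
v = 0.96 * 8.4923 = 8.1526 m/s

8.1526 m/s


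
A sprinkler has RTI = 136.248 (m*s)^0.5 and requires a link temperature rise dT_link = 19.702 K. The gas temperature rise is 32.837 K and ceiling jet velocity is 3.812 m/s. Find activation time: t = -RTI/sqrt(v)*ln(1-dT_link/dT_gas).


dT_link/dT_gas = 0.59999
ln(1 - 0.59999) = -0.91628
t = -136.248 / sqrt(3.812) * -0.91628 = 63.941 s

63.941 s


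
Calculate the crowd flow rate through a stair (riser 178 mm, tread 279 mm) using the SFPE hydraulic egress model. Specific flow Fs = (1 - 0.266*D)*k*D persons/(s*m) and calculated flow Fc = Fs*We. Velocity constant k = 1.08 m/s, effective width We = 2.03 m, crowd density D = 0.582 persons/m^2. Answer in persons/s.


1 - 0.266*D = 1 - 0.266*0.582 = 0.84519
Fs = 0.84519 * 1.08 * 0.582 = 0.53125 persons/(s*m)
Fc = 0.53125 * 2.03 = 1.0784 persons/s

1.0784 persons/s


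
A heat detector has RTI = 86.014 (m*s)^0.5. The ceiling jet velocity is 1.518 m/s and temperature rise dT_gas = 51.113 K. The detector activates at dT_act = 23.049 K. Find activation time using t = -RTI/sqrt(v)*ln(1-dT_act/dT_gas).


dT_act/dT_gas = 0.45094
ln(1 - 0.45094) = -0.59955
t = -86.014 / sqrt(1.518) * -0.59955 = 41.856 s

41.856 s


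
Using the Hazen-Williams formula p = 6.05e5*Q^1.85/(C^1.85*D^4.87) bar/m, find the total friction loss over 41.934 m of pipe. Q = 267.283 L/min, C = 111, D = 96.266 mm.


Q^1.85 = 30896
C^1.85 = 6079.2
D^4.87 = 4.5658e+09
p/m = 0.00067343 bar/m
p_total = 0.00067343 * 41.934 = 0.028240 bar

0.028240 bar


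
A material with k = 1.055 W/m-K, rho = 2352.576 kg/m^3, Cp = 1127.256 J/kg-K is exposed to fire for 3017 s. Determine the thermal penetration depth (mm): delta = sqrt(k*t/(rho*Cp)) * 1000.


alpha = 1.055 / (2352.576 * 1127.256) = 3.9782e-07 m^2/s
alpha * t = 0.0012002
delta = sqrt(0.0012002) * 1000 = 34.644 mm

34.644 mm


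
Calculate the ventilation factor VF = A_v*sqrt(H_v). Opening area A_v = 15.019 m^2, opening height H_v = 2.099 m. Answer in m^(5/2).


sqrt(H_v) = 1.4488
VF = 15.019 * 1.4488 = 21.759 m^(5/2)

21.759 m^(5/2)


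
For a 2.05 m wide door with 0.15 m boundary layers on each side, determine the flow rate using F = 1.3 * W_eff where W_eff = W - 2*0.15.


W_eff = 2.05 - 0.30 = 1.75 m
F = 1.3 * 1.75 = 2.275 persons/s

2.275 persons/s


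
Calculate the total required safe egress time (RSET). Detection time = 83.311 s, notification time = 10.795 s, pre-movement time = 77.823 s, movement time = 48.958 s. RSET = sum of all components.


Total = 83.311 + 10.795 + 77.823 + 48.958 = 220.887 s

220.887 s


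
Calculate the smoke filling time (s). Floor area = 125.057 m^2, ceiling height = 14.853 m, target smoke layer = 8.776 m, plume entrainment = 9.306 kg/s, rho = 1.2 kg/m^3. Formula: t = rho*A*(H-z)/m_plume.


H - z = 6.077 m
t = 1.2 * 125.057 * 6.077 / 9.306 = 97.998 s

97.998 s


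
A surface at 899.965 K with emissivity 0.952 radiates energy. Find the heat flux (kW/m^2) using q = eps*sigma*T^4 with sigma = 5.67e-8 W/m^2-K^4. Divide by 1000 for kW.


T^4 = 6.5600e+11
q = 0.952 * 5.67e-8 * 6.5600e+11 / 1000 = 35.410 kW/m^2

35.410 kW/m^2


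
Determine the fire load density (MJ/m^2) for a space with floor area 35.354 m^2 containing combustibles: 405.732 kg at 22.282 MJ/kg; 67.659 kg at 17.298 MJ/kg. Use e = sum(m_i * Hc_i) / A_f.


Total energy = 405.732*22.282 + 67.659*17.298
= 9040.520 + 1170.365
= 10210.89 MJ
e = 10210.89 / 35.354 = 288.82 MJ/m^2

288.82 MJ/m^2


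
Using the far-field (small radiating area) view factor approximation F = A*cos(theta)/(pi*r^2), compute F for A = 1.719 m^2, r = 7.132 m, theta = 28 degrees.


cos(28 deg) = 0.88295
pi*r^2 = 159.80
F = 1.719 * 0.88295 / 159.80 = 0.0094981

0.0094981


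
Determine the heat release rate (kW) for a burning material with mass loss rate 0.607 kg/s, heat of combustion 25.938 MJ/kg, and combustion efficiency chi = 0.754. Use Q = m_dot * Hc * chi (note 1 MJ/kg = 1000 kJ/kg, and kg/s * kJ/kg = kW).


Hc = 25.938 MJ/kg = 25.938 * 1000 kJ/kg = 25938 kJ/kg
Q = 0.607 kg/s * 25938 kJ/kg * 0.754 = 11871 kW

11871 kW


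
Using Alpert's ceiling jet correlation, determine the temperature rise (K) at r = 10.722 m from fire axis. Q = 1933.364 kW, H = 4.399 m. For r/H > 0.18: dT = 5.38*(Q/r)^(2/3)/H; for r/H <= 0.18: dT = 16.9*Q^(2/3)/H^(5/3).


r/H = 10.722 / 4.399 = 2.4374
r/H > 0.18, so dT = 5.38*(Q/r)^(2/3)/H
Q/r = 180.32
(Q/r)^(2/3) = 31.917
dT = 5.38 * 31.917 / 4.399 = 39.035 K

39.035 K


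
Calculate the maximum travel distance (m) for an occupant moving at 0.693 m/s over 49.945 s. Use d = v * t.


d = 0.693 * 49.945 = 34.612 m

34.612 m


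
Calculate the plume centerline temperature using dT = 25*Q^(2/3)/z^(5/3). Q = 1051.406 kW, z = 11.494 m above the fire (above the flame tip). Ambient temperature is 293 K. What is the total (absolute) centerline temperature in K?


Q^(2/3) = 103.40
z^(5/3) = 58.540
dT = 25 * 103.40 / 58.540 = 44.157 K
T = 293 + 44.157 = 337.16 K

337.16 K


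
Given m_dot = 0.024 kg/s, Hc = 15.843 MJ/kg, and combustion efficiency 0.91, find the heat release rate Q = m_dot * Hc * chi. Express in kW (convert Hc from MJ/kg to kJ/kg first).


Hc = 15.843 MJ/kg = 15.843 * 1000 kJ/kg = 15843 kJ/kg
Q = 0.024 kg/s * 15843 kJ/kg * 0.91 = 346.01 kW

346.01 kW


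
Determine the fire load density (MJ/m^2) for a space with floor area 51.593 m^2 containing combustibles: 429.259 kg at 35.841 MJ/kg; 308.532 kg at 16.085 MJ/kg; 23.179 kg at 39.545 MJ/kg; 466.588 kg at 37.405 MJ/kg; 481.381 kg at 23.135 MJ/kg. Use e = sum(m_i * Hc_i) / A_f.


Total energy = 429.259*35.841 + 308.532*16.085 + 23.179*39.545 + 466.588*37.405 + 481.381*23.135
= 15385.07 + 4962.737 + 916.6136 + 17452.72 + 11136.75
= 49853.90 MJ
e = 49853.90 / 51.593 = 966.29 MJ/m^2

966.29 MJ/m^2


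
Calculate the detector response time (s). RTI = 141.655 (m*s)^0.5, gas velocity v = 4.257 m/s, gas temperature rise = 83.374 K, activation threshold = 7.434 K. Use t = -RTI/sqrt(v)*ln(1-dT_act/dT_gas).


dT_act/dT_gas = 0.089164
ln(1 - 0.089164) = -0.093393
t = -141.655 / sqrt(4.257) * -0.093393 = 6.4120 s

6.4120 s


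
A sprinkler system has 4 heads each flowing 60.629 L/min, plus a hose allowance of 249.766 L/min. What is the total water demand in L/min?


Sprinkler demand = 4 * 60.629 = 242.516 L/min
Total = 242.516 + 249.766 = 492.282 L/min

492.282 L/min


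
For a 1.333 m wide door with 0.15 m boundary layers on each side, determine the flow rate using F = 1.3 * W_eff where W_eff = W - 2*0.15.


W_eff = 1.333 - 0.30 = 1.033 m
F = 1.3 * 1.033 = 1.3429 persons/s

1.3429 persons/s


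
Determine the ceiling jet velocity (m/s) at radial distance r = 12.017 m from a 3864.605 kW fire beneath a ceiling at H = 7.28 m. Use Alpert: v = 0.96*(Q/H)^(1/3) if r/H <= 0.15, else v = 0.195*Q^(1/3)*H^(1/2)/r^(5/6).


r/H = 12.017 / 7.28 = 1.6507
r/H > 0.15, so v = 0.195*Q^(1/3)*H^(1/2)/r^(5/6)
Q^(1/3) = 15.693
H^(1/2) = 2.6981
r^(5/6) = 7.9402
v = 0.195 * 15.693 * 2.6981 / 7.9402 = 1.0399 m/s

1.0399 m/s


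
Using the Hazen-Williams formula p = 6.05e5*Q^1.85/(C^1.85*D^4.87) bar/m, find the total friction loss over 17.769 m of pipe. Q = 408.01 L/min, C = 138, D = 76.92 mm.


Q^1.85 = 67568
C^1.85 = 9094.4
D^4.87 = 1.5311e+09
p/m = 0.0029357 bar/m
p_total = 0.0029357 * 17.769 = 0.052164 bar

0.052164 bar


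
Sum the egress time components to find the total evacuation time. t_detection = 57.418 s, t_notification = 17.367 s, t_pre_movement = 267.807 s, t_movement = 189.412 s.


Total = 57.418 + 17.367 + 267.807 + 189.412 = 532.004 s

532.004 s


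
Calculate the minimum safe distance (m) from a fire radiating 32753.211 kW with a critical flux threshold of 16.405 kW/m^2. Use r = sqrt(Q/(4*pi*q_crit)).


4*pi*q_crit = 206.15
Q/(4*pi*q_crit) = 158.88
r = sqrt(158.88) = 12.605 m

12.605 m


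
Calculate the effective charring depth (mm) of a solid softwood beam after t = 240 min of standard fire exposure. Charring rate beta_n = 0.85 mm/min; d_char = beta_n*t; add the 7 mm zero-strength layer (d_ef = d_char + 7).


d_char = 0.85 * 240 = 204 mm
d_ef = 204 + 1.0*7 = 211 mm

211 mm


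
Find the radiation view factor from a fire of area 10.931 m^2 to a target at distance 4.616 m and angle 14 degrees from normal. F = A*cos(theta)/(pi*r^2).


cos(14 deg) = 0.97030
pi*r^2 = 66.939
F = 10.931 * 0.97030 / 66.939 = 0.15845

0.15845


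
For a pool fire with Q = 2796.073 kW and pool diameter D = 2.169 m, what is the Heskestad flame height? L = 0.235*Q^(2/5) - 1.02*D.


Q^(2/5) = 23.912
0.235 * Q^(2/5) = 5.6194
1.02 * D = 2.2124
L = 3.4070 m

3.4070 m


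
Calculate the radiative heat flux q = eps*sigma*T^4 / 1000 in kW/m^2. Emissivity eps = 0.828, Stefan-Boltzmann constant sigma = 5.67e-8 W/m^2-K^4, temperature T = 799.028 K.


T^4 = 4.0761e+11
q = 0.828 * 5.67e-8 * 4.0761e+11 / 1000 = 19.136 kW/m^2

19.136 kW/m^2


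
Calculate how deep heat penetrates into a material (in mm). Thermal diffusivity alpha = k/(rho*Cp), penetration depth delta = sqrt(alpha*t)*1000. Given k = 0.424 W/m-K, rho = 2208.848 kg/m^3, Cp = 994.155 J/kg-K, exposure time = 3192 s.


alpha = 0.424 / (2208.848 * 994.155) = 1.9308e-07 m^2/s
alpha * t = 0.00061632
delta = sqrt(0.00061632) * 1000 = 24.826 mm

24.826 mm


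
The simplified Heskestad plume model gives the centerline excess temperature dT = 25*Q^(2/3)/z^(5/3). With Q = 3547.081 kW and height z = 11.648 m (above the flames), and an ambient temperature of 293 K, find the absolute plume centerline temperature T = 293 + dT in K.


Q^(2/3) = 232.58
z^(5/3) = 59.853
dT = 25 * 232.58 / 59.853 = 97.148 K
T = 293 + 97.148 = 390.15 K

390.15 K


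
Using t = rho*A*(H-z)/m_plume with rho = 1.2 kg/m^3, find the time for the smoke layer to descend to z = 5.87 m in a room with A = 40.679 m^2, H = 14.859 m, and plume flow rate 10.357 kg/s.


H - z = 8.989 m
t = 1.2 * 40.679 * 8.989 / 10.357 = 42.367 s

42.367 s


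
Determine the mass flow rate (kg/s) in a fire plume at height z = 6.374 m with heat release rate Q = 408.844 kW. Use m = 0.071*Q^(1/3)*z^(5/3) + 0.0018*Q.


Q^(1/3) = 7.4220
z^(5/3) = 21.912
First term = 0.071 * 7.4220 * 21.912 = 11.547
Second term = 0.0018 * 408.844 = 0.73592
m = 12.283 kg/s

12.283 kg/s


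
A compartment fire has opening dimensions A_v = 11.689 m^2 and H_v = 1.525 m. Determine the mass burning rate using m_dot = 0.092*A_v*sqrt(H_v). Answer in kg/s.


sqrt(H_v) = 1.2349
m_dot = 0.092 * 11.689 * 1.2349 = 1.3280 kg/s

1.3280 kg/s


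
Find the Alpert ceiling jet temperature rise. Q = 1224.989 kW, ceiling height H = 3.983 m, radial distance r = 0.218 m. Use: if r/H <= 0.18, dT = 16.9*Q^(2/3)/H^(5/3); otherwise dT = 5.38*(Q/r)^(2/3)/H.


r/H = 0.218 / 3.983 = 0.054733
r/H <= 0.18, so dT = 16.9*Q^(2/3)/H^(5/3)
Q^(2/3) = 114.49
H^(5/3) = 10.008
dT = 16.9 * 114.49 / 10.008 = 193.33 K

193.33 K


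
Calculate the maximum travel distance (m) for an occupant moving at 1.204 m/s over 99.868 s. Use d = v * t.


d = 1.204 * 99.868 = 120.24 m

120.24 m


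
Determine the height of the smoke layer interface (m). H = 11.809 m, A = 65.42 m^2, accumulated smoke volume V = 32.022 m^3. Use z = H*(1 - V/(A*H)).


V/(A*H) = 0.041450
1 - 0.041450 = 0.95855
z = 11.809 * 0.95855 = 11.320 m

11.320 m


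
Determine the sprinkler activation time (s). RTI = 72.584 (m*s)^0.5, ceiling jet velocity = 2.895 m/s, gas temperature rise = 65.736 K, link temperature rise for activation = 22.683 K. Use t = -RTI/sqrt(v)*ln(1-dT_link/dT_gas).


dT_link/dT_gas = 0.34506
ln(1 - 0.34506) = -0.42321
t = -72.584 / sqrt(2.895) * -0.42321 = 18.054 s

18.054 s


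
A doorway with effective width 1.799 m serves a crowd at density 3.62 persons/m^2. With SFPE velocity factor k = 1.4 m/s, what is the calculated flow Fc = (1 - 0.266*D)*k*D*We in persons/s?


1 - 0.266*D = 1 - 0.266*3.62 = 0.037080
Fs = 0.037080 * 1.4 * 3.62 = 0.18792 persons/(s*m)
Fc = 0.18792 * 1.799 = 0.33807 persons/s

0.33807 persons/s


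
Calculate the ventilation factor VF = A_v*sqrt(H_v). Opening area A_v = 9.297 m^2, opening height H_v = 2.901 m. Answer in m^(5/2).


sqrt(H_v) = 1.7032
VF = 9.297 * 1.7032 = 15.835 m^(5/2)

15.835 m^(5/2)


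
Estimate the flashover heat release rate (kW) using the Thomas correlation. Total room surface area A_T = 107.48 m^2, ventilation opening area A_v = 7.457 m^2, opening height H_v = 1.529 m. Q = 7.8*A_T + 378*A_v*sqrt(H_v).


7.8*A_T = 838.344
sqrt(H_v) = 1.2365
378*A_v*sqrt(H_v) = 3485.5
Q = 838.344 + 3485.5 = 4323.8 kW

4323.8 kW


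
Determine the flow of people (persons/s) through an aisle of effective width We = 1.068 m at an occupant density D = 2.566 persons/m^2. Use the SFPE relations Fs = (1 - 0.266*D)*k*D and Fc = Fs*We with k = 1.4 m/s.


1 - 0.266*D = 1 - 0.266*2.566 = 0.31744
Fs = 0.31744 * 1.4 * 2.566 = 1.1404 persons/(s*m)
Fc = 1.1404 * 1.068 = 1.2179 persons/s

1.2179 persons/s


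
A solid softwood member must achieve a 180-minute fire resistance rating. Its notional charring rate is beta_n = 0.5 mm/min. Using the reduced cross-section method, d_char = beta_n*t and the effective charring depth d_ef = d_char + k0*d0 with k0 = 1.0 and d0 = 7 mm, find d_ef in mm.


d_char = 0.5 * 180 = 90 mm
d_ef = 90 + 1.0*7 = 97 mm

97 mm


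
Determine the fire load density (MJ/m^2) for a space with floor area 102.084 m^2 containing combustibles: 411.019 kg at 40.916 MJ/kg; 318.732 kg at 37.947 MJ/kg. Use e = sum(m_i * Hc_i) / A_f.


Total energy = 411.019*40.916 + 318.732*37.947
= 16817.25 + 12094.92
= 28912.18 MJ
e = 28912.18 / 102.084 = 283.22 MJ/m^2

283.22 MJ/m^2


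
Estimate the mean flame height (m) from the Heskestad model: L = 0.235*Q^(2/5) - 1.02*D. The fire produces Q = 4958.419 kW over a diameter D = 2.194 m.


Q^(2/5) = 30.070
0.235 * Q^(2/5) = 7.0665
1.02 * D = 2.2379
L = 4.8286 m

4.8286 m


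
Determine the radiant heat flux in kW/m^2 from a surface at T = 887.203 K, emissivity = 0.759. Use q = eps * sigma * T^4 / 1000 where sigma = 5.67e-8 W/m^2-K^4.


T^4 = 6.1957e+11
q = 0.759 * 5.67e-8 * 6.1957e+11 / 1000 = 26.663 kW/m^2

26.663 kW/m^2


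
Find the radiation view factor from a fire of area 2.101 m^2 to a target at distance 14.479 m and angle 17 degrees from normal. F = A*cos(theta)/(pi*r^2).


cos(17 deg) = 0.95630
pi*r^2 = 658.61
F = 2.101 * 0.95630 / 658.61 = 0.0030507

0.0030507


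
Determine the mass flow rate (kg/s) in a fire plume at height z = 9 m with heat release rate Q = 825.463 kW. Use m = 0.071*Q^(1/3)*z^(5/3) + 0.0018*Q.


Q^(1/3) = 9.3806
z^(5/3) = 38.941
First term = 0.071 * 9.3806 * 38.941 = 25.936
Second term = 0.0018 * 825.463 = 1.4858
m = 27.421 kg/s

27.421 kg/s


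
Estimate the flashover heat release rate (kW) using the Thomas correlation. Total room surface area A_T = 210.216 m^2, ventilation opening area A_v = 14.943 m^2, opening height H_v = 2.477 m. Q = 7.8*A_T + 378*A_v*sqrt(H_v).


7.8*A_T = 1639.7
sqrt(H_v) = 1.5738
378*A_v*sqrt(H_v) = 8889.8
Q = 1639.7 + 8889.8 = 10529 kW

10529 kW


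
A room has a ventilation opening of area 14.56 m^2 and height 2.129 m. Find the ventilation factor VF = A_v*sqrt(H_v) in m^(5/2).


sqrt(H_v) = 1.4591
VF = 14.56 * 1.4591 = 21.245 m^(5/2)

21.245 m^(5/2)


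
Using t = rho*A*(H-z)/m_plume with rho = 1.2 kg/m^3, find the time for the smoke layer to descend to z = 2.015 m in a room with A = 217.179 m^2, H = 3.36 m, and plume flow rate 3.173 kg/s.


H - z = 1.345 m
t = 1.2 * 217.179 * 1.345 / 3.173 = 110.47 s

110.47 s


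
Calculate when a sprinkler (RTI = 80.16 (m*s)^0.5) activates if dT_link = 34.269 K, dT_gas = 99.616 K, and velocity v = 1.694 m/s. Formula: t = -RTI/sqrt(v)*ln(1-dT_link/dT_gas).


dT_link/dT_gas = 0.34401
ln(1 - 0.34401) = -0.42161
t = -80.16 / sqrt(1.694) * -0.42161 = 25.966 s

25.966 s


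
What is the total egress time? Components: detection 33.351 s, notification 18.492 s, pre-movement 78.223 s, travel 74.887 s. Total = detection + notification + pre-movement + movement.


Total = 33.351 + 18.492 + 78.223 + 74.887 = 204.953 s

204.953 s


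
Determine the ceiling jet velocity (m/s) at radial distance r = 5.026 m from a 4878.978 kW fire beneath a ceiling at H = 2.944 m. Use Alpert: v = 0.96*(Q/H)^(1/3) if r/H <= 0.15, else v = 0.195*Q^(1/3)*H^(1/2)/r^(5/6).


r/H = 5.026 / 2.944 = 1.7072
r/H > 0.15, so v = 0.195*Q^(1/3)*H^(1/2)/r^(5/6)
Q^(1/3) = 16.961
H^(1/2) = 1.7158
r^(5/6) = 3.8402
v = 0.195 * 16.961 * 1.7158 / 3.8402 = 1.4777 m/s

1.4777 m/s


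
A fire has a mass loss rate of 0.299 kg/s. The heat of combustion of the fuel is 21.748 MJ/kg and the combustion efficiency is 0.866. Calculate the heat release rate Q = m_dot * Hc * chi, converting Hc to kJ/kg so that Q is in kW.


Hc = 21.748 MJ/kg = 21.748 * 1000 kJ/kg = 21748 kJ/kg
Q = 0.299 kg/s * 21748 kJ/kg * 0.866 = 5631.3 kW

5631.3 kW


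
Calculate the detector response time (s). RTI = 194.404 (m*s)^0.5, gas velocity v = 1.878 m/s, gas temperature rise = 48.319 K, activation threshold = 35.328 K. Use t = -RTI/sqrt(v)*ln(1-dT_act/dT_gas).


dT_act/dT_gas = 0.73114
ln(1 - 0.73114) = -1.3136
t = -194.404 / sqrt(1.878) * -1.3136 = 186.34 s

186.34 s


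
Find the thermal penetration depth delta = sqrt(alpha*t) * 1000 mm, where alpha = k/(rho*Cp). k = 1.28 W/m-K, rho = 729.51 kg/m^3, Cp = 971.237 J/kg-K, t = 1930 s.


alpha = 1.28 / (729.51 * 971.237) = 1.8066e-06 m^2/s
alpha * t = 0.0034867
delta = sqrt(0.0034867) * 1000 = 59.048 mm

59.048 mm


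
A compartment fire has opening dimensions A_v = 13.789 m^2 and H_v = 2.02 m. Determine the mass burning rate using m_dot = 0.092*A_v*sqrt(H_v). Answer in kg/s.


sqrt(H_v) = 1.4213
m_dot = 0.092 * 13.789 * 1.4213 = 1.8030 kg/s

1.8030 kg/s


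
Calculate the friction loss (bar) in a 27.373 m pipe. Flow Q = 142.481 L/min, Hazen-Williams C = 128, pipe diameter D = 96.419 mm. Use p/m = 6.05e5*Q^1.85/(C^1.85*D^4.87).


Q^1.85 = 9648.3
C^1.85 = 7913.0
D^4.87 = 4.6012e+09
p/m = 0.00016032 bar/m
p_total = 0.00016032 * 27.373 = 0.0043885 bar

0.0043885 bar


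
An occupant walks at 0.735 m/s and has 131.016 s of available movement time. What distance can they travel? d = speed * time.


d = 0.735 * 131.016 = 96.297 m

96.297 m


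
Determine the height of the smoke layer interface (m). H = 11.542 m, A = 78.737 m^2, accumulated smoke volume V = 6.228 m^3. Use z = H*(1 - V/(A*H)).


V/(A*H) = 0.0068531
1 - 0.0068531 = 0.99315
z = 11.542 * 0.99315 = 11.463 m

11.463 m


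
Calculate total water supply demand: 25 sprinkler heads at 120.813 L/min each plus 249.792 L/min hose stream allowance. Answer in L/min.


Sprinkler demand = 25 * 120.813 = 3020.325 L/min
Total = 3020.325 + 249.792 = 3270.117 L/min

3270.117 L/min


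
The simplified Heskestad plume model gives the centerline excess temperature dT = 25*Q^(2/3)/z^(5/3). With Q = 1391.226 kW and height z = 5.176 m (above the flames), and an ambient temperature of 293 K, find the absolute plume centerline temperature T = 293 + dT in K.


Q^(2/3) = 124.62
z^(5/3) = 15.488
dT = 25 * 124.62 / 15.488 = 201.16 K
T = 293 + 201.16 = 494.16 K

494.16 K


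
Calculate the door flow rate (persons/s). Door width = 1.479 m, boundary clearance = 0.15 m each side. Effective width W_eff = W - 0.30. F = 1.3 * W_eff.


W_eff = 1.479 - 0.30 = 1.179 m
F = 1.3 * 1.179 = 1.5327 persons/s

1.5327 persons/s


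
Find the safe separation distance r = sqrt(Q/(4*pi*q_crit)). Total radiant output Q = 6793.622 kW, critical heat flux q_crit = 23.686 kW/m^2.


4*pi*q_crit = 297.65
Q/(4*pi*q_crit) = 22.824
r = sqrt(22.824) = 4.7775 m

4.7775 m


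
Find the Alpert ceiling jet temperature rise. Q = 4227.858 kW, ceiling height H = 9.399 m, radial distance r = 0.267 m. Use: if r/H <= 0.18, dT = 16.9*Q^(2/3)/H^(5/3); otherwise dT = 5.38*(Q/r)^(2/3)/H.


r/H = 0.267 / 9.399 = 0.028407
r/H <= 0.18, so dT = 16.9*Q^(2/3)/H^(5/3)
Q^(2/3) = 261.47
H^(5/3) = 41.860
dT = 16.9 * 261.47 / 41.860 = 105.56 K

105.56 K


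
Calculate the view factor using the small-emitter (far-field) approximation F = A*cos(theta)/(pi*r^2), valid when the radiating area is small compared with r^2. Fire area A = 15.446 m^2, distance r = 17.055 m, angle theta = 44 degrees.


cos(44 deg) = 0.71934
pi*r^2 = 913.80
F = 15.446 * 0.71934 / 913.80 = 0.012159

0.012159


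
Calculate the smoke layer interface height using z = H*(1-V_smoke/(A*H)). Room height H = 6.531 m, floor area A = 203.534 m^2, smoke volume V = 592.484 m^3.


V/(A*H) = 0.44572
1 - 0.44572 = 0.55428
z = 6.531 * 0.55428 = 3.6200 m

3.6200 m


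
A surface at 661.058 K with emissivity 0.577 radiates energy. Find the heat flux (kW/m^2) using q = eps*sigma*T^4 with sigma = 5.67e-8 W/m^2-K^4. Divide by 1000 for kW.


T^4 = 1.9097e+11
q = 0.577 * 5.67e-8 * 1.9097e+11 / 1000 = 6.2477 kW/m^2

6.2477 kW/m^2


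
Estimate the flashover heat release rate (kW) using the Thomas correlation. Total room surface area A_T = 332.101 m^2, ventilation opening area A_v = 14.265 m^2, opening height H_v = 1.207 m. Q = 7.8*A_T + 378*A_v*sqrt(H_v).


7.8*A_T = 2590.4
sqrt(H_v) = 1.0986
378*A_v*sqrt(H_v) = 5924.0
Q = 2590.4 + 5924.0 = 8514.4 kW

8514.4 kW


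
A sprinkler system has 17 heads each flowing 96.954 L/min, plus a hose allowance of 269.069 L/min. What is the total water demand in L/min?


Sprinkler demand = 17 * 96.954 = 1648.218 L/min
Total = 1648.218 + 269.069 = 1917.287 L/min

1917.287 L/min


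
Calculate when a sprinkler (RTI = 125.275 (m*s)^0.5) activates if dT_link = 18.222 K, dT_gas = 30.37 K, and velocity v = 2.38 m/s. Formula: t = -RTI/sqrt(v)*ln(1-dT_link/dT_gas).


dT_link/dT_gas = 0.6
ln(1 - 0.6) = -0.91629
t = -125.275 / sqrt(2.38) * -0.91629 = 74.406 s

74.406 s


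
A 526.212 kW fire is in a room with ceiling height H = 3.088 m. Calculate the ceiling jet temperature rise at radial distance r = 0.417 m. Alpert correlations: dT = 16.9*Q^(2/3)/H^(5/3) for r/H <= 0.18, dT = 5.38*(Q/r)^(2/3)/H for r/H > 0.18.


r/H = 0.417 / 3.088 = 0.13504
r/H <= 0.18, so dT = 16.9*Q^(2/3)/H^(5/3)
Q^(2/3) = 65.179
H^(5/3) = 6.5483
dT = 16.9 * 65.179 / 6.5483 = 168.22 K

168.22 K


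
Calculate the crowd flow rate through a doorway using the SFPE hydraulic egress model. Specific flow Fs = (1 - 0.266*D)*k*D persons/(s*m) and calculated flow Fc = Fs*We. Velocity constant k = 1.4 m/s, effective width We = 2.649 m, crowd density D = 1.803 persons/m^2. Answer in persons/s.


1 - 0.266*D = 1 - 0.266*1.803 = 0.52040
Fs = 0.52040 * 1.4 * 1.803 = 1.3136 persons/(s*m)
Fc = 1.3136 * 2.649 = 3.4797 persons/s

3.4797 persons/s


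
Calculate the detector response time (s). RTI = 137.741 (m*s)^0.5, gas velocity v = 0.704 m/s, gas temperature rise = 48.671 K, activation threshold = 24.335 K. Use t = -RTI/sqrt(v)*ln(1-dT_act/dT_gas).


dT_act/dT_gas = 0.49999
ln(1 - 0.49999) = -0.69313
t = -137.741 / sqrt(0.704) * -0.69313 = 113.79 s

113.79 s


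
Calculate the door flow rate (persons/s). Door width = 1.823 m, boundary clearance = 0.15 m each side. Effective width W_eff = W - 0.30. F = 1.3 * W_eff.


W_eff = 1.823 - 0.30 = 1.523 m
F = 1.3 * 1.523 = 1.9799 persons/s

1.9799 persons/s


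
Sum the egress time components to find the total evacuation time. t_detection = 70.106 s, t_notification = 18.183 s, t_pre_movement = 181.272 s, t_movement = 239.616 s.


Total = 70.106 + 18.183 + 181.272 + 239.616 = 509.177 s

509.177 s


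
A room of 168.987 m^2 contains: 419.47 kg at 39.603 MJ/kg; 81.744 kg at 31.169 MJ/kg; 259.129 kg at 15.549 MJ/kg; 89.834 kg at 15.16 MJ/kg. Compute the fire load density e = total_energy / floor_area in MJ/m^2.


Total energy = 419.47*39.603 + 81.744*31.169 + 259.129*15.549 + 89.834*15.16
= 16612.27 + 2547.879 + 4029.197 + 1361.883
= 24551.23 MJ
e = 24551.23 / 168.987 = 145.28 MJ/m^2

145.28 MJ/m^2


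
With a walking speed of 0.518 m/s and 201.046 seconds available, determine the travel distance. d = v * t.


d = 0.518 * 201.046 = 104.14 m

104.14 m


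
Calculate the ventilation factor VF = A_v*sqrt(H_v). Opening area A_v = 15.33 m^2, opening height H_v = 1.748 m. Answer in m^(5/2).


sqrt(H_v) = 1.3221
VF = 15.33 * 1.3221 = 20.268 m^(5/2)

20.268 m^(5/2)


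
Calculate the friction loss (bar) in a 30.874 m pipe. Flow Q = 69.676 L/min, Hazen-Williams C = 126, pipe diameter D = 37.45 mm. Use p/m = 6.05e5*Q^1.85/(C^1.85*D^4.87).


Q^1.85 = 2568.6
C^1.85 = 7685.7
D^4.87 = 4.5995e+07
p/m = 0.0043961 bar/m
p_total = 0.0043961 * 30.874 = 0.13572 bar

0.13572 bar


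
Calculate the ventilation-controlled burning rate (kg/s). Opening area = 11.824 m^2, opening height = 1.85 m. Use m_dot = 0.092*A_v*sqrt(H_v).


sqrt(H_v) = 1.3601
m_dot = 0.092 * 11.824 * 1.3601 = 1.4796 kg/s

1.4796 kg/s


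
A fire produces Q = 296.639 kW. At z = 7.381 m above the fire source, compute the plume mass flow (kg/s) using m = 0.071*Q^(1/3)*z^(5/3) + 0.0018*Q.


Q^(1/3) = 6.6692
z^(5/3) = 27.981
First term = 0.071 * 6.6692 * 27.981 = 13.249
Second term = 0.0018 * 296.639 = 0.53395
m = 13.783 kg/s

13.783 kg/s


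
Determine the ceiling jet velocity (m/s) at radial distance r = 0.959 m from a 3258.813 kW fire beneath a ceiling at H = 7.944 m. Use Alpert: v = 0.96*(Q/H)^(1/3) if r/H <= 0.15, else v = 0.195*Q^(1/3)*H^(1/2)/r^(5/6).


r/H = 0.959 / 7.944 = 0.12072
r/H <= 0.15, so v = 0.96*(Q/H)^(1/3)
Q/H = 410.22
(Q/H)^(1/3) = 7.4303
v = 0.96 * 7.4303 = 7.1331 m/s

7.1331 m/s


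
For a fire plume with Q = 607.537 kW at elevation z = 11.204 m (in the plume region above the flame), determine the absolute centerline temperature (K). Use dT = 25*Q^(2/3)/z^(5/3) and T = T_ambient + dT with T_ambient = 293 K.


Q^(2/3) = 71.732
z^(5/3) = 56.099
dT = 25 * 71.732 / 56.099 = 31.967 K
T = 293 + 31.967 = 324.97 K

324.97 K


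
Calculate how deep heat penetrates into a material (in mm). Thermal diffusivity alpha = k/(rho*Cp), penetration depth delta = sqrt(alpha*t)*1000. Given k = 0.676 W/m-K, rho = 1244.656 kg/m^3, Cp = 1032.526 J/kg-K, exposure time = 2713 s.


alpha = 0.676 / (1244.656 * 1032.526) = 5.2601e-07 m^2/s
alpha * t = 0.0014271
delta = sqrt(0.0014271) * 1000 = 37.777 mm

37.777 mm


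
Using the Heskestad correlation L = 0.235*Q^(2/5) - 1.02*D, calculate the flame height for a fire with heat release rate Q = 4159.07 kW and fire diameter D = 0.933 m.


Q^(2/5) = 28.028
0.235 * Q^(2/5) = 6.5867
1.02 * D = 0.95166
L = 5.6350 m

5.6350 m


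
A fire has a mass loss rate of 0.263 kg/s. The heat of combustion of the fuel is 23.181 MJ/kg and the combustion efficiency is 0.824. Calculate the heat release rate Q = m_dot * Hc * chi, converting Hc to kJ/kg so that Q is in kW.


Hc = 23.181 MJ/kg = 23.181 * 1000 kJ/kg = 23181 kJ/kg
Q = 0.263 kg/s * 23181 kJ/kg * 0.824 = 5023.6 kW

5023.6 kW


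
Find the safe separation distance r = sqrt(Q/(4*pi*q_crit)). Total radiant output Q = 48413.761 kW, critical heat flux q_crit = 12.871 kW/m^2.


4*pi*q_crit = 161.74
Q/(4*pi*q_crit) = 299.33
r = sqrt(299.33) = 17.301 m

17.301 m


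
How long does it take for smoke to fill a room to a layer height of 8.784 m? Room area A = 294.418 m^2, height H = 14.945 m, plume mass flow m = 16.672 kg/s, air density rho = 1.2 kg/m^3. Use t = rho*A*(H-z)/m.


H - z = 6.161 m
t = 1.2 * 294.418 * 6.161 / 16.672 = 130.56 s

130.56 s


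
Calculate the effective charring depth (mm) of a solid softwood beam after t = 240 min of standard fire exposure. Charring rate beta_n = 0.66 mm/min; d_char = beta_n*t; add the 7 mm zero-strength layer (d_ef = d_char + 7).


d_char = 0.66 * 240 = 158.4 mm
d_ef = 158.4 + 1.0*7 = 165.4 mm

165.4 mm


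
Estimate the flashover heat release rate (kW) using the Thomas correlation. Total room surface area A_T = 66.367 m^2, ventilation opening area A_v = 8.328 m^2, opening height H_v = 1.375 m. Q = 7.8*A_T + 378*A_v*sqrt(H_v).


7.8*A_T = 517.66
sqrt(H_v) = 1.1726
378*A_v*sqrt(H_v) = 3691.3
Q = 517.66 + 3691.3 = 4209.0 kW

4209.0 kW


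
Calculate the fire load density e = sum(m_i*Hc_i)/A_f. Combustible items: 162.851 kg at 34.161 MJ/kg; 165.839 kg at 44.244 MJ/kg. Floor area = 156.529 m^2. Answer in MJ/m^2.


Total energy = 162.851*34.161 + 165.839*44.244
= 5563.153 + 7337.381
= 12900.53 MJ
e = 12900.53 / 156.529 = 82.416 MJ/m^2

82.416 MJ/m^2


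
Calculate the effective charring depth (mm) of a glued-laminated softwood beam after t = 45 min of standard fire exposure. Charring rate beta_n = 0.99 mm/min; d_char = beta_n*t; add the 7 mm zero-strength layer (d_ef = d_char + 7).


d_char = 0.99 * 45 = 44.55 mm
d_ef = 44.55 + 1.0*7 = 51.55 mm

51.55 mm


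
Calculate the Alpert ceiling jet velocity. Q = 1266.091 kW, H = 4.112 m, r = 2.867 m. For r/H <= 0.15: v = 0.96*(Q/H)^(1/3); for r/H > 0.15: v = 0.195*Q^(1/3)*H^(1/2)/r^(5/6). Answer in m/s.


r/H = 2.867 / 4.112 = 0.69723
r/H > 0.15, so v = 0.195*Q^(1/3)*H^(1/2)/r^(5/6)
Q^(1/3) = 10.818
H^(1/2) = 2.0278
r^(5/6) = 2.4054
v = 0.195 * 10.818 * 2.0278 / 2.4054 = 1.7784 m/s

1.7784 m/s


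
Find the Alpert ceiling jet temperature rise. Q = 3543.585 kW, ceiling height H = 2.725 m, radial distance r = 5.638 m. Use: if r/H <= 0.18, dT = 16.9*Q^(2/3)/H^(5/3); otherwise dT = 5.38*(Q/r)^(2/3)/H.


r/H = 5.638 / 2.725 = 2.0690
r/H > 0.18, so dT = 5.38*(Q/r)^(2/3)/H
Q/r = 628.52
(Q/r)^(2/3) = 73.375
dT = 5.38 * 73.375 / 2.725 = 144.86 K

144.86 K


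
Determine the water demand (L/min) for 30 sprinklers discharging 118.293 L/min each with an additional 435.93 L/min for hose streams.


Sprinkler demand = 30 * 118.293 = 3548.79 L/min
Total = 3548.79 + 435.93 = 3984.72 L/min

3984.72 L/min


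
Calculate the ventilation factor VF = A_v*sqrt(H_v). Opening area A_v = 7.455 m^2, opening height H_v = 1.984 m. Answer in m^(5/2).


sqrt(H_v) = 1.4085
VF = 7.455 * 1.4085 = 10.501 m^(5/2)

10.501 m^(5/2)


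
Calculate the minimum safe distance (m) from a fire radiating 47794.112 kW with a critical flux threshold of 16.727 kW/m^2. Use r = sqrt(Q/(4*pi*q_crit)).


4*pi*q_crit = 210.20
Q/(4*pi*q_crit) = 227.38
r = sqrt(227.38) = 15.079 m

15.079 m


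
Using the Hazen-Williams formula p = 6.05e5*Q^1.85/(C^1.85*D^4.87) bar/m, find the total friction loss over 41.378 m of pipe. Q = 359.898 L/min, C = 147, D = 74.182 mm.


Q^1.85 = 53571
C^1.85 = 10222
D^4.87 = 1.2834e+09
p/m = 0.0024706 bar/m
p_total = 0.0024706 * 41.378 = 0.10223 bar

0.10223 bar


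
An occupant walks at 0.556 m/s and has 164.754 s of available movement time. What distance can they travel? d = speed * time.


d = 0.556 * 164.754 = 91.603 m

91.603 m


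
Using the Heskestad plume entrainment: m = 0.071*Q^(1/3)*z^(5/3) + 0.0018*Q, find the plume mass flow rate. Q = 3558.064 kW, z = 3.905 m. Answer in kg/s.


Q^(1/3) = 15.266
z^(5/3) = 9.6836
First term = 0.071 * 15.266 * 9.6836 = 10.496
Second term = 0.0018 * 3558.064 = 6.4045
m = 16.901 kg/s

16.901 kg/s


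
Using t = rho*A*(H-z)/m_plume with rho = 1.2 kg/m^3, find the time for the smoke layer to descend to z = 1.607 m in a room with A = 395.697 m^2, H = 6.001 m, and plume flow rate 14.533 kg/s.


H - z = 4.394 m
t = 1.2 * 395.697 * 4.394 / 14.533 = 143.57 s

143.57 s


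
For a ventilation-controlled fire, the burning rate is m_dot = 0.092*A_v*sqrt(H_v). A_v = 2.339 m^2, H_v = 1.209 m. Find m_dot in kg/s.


sqrt(H_v) = 1.0995
m_dot = 0.092 * 2.339 * 1.0995 = 0.23661 kg/s

0.23661 kg/s


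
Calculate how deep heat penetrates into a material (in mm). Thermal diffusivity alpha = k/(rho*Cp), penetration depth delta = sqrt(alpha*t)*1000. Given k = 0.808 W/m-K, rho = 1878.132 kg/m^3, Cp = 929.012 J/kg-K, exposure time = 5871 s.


alpha = 0.808 / (1878.132 * 929.012) = 4.6309e-07 m^2/s
alpha * t = 0.0027188
delta = sqrt(0.0027188) * 1000 = 52.142 mm

52.142 mm


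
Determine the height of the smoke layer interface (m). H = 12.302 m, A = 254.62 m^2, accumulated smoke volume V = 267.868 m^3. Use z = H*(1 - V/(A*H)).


V/(A*H) = 0.085517
1 - 0.085517 = 0.91448
z = 12.302 * 0.91448 = 11.250 m

11.250 m


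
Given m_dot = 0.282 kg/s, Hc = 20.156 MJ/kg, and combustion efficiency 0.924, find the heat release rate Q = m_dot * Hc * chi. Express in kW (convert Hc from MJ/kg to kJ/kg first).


Hc = 20.156 MJ/kg = 20.156 * 1000 kJ/kg = 20156 kJ/kg
Q = 0.282 kg/s * 20156 kJ/kg * 0.924 = 5252.0 kW

5252.0 kW


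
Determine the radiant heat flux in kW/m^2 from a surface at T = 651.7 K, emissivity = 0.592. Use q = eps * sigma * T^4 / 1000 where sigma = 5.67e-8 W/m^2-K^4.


T^4 = 1.8038e+11
q = 0.592 * 5.67e-8 * 1.8038e+11 / 1000 = 6.0547 kW/m^2

6.0547 kW/m^2


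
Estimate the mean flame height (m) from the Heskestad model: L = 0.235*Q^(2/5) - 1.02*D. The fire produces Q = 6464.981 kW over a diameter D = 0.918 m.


Q^(2/5) = 33.437
0.235 * Q^(2/5) = 7.8577
1.02 * D = 0.93636
L = 6.9213 m

6.9213 m


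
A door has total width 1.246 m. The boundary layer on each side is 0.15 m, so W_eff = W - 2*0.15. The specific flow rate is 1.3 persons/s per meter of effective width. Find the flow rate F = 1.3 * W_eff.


W_eff = 1.246 - 0.30 = 0.946 m
F = 1.3 * 0.946 = 1.2298 persons/s

1.2298 persons/s


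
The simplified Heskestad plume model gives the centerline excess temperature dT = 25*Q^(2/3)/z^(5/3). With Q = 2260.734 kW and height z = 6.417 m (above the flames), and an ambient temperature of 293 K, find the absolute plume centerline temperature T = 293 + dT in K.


Q^(2/3) = 172.25
z^(5/3) = 22.159
dT = 25 * 172.25 / 22.159 = 194.34 K
T = 293 + 194.34 = 487.34 K

487.34 K


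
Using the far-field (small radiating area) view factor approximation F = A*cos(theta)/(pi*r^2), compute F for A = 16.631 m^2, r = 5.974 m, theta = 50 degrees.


cos(50 deg) = 0.64279
pi*r^2 = 112.12
F = 16.631 * 0.64279 / 112.12 = 0.095347

0.095347


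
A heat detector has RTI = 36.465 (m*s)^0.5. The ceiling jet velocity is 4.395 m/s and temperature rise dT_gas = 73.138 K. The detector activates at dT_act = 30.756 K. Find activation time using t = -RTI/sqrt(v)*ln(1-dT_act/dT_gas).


dT_act/dT_gas = 0.42052
ln(1 - 0.42052) = -0.54562
t = -36.465 / sqrt(4.395) * -0.54562 = 9.4905 s

9.4905 s


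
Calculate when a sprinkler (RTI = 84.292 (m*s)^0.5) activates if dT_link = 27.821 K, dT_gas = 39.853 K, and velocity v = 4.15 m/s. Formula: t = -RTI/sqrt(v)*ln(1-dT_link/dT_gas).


dT_link/dT_gas = 0.69809
ln(1 - 0.69809) = -1.1976
t = -84.292 / sqrt(4.15) * -1.1976 = 49.555 s

49.555 s


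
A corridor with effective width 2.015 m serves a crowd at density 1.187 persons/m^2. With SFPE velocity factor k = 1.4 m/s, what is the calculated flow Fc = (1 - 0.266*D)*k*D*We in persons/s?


1 - 0.266*D = 1 - 0.266*1.187 = 0.68426
Fs = 0.68426 * 1.4 * 1.187 = 1.1371 persons/(s*m)
Fc = 1.1371 * 2.015 = 2.2913 persons/s

2.2913 persons/s


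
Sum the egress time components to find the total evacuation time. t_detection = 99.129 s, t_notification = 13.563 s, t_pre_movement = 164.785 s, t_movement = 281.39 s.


Total = 99.129 + 13.563 + 164.785 + 281.39 = 558.867 s

558.867 s


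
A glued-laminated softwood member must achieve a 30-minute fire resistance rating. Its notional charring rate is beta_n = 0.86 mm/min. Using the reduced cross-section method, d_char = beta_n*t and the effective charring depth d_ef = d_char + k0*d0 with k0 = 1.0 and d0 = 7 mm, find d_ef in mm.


d_char = 0.86 * 30 = 25.8 mm
d_ef = 25.8 + 1.0*7 = 32.8 mm

32.8 mm


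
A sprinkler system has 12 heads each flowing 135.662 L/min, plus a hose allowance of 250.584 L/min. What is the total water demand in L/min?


Sprinkler demand = 12 * 135.662 = 1627.944 L/min
Total = 1627.944 + 250.584 = 1878.528 L/min

1878.528 L/min


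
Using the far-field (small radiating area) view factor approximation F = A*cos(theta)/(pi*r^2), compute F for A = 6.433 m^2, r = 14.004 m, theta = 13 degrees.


cos(13 deg) = 0.97437
pi*r^2 = 616.10
F = 6.433 * 0.97437 / 616.10 = 0.010174

0.010174


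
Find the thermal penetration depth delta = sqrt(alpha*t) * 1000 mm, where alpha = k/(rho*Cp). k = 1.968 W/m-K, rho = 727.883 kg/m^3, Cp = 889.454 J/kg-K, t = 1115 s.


alpha = 1.968 / (727.883 * 889.454) = 3.0398e-06 m^2/s
alpha * t = 0.0033893
delta = sqrt(0.0033893) * 1000 = 58.218 mm

58.218 mm


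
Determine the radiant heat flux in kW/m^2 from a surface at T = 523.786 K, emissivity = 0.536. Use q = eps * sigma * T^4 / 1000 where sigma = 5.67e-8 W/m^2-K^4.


T^4 = 7.5269e+10
q = 0.536 * 5.67e-8 * 7.5269e+10 / 1000 = 2.2875 kW/m^2

2.2875 kW/m^2


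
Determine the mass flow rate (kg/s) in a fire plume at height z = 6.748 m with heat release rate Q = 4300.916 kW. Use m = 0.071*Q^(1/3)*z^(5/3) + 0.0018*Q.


Q^(1/3) = 16.262
z^(5/3) = 24.097
First term = 0.071 * 16.262 * 24.097 = 27.823
Second term = 0.0018 * 4300.916 = 7.7416
m = 35.565 kg/s

35.565 kg/s
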